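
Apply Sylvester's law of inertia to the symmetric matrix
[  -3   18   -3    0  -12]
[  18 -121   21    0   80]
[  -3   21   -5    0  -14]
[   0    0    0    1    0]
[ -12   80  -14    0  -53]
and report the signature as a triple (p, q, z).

Answer: (1, 4, 0)

Derivation:
step 0: pivot -3 → sign −
step 1: pivot -13 → sign −
step 2: pivot -17/13 → sign −
step 3: pivot 1 → sign +
step 4: pivot -1/17 → sign −
signature = (1, 4, 0)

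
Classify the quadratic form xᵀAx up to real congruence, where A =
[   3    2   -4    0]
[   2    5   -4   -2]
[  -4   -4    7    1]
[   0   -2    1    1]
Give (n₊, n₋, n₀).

Answer: (3, 1, 0)

Derivation:
step 0: pivot 3 → sign +
step 1: pivot 11/3 → sign +
step 2: pivot 13/11 → sign +
step 3: pivot -2/13 → sign −
signature = (3, 1, 0)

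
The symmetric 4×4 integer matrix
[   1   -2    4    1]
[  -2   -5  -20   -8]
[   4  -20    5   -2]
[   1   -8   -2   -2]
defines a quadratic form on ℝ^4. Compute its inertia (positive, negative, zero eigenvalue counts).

Answer: (3, 1, 0)

Derivation:
step 0: pivot 1 → sign +
step 1: pivot -9 → sign −
step 2: pivot 5 → sign +
step 3: pivot 1/5 → sign +
signature = (3, 1, 0)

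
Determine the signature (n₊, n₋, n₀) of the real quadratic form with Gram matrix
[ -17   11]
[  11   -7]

Answer: (1, 1, 0)

Derivation:
step 0: pivot -17 → sign −
step 1: pivot 2/17 → sign +
signature = (1, 1, 0)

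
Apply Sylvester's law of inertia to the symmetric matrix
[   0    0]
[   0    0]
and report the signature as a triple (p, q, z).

step 0: row/col 0 already zero → sign 0
step 1: row/col 1 already zero → sign 0
signature = (0, 0, 2)

Answer: (0, 0, 2)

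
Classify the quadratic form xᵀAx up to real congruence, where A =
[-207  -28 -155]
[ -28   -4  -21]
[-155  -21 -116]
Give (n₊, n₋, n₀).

Answer: (1, 2, 0)

Derivation:
step 0: pivot -207 → sign −
step 1: pivot -44/207 → sign −
step 2: pivot 3/44 → sign +
signature = (1, 2, 0)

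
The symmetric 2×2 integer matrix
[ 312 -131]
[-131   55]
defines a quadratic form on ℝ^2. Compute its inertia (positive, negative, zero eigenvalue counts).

step 0: pivot 312 → sign +
step 1: pivot -1/312 → sign −
signature = (1, 1, 0)

Answer: (1, 1, 0)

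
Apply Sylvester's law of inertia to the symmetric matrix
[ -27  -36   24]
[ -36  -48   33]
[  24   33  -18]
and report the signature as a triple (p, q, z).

Answer: (1, 2, 0)

Derivation:
step 0: pivot -27 → sign −
step 1: pivot 10/3 → sign +
step 2: pivot -3/10 → sign −
signature = (1, 2, 0)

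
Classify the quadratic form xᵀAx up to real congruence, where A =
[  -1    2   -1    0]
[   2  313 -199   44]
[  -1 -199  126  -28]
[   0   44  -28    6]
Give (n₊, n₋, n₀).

step 0: pivot -1 → sign −
step 1: pivot 317 → sign +
step 2: pivot -142/317 → sign −
step 3: pivot -6/71 → sign −
signature = (1, 3, 0)

Answer: (1, 3, 0)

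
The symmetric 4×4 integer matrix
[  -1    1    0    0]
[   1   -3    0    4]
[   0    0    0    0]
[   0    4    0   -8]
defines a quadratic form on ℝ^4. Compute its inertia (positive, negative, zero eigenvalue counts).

step 0: pivot -1 → sign −
step 1: pivot -2 → sign −
step 2: row/col 2 already zero → sign 0
step 3: row/col 3 already zero → sign 0
signature = (0, 2, 2)

Answer: (0, 2, 2)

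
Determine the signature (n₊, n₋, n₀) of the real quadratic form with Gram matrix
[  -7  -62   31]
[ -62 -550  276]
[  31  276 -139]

step 0: pivot -7 → sign −
step 1: pivot -6/7 → sign −
step 2: pivot 2/3 → sign +
signature = (1, 2, 0)

Answer: (1, 2, 0)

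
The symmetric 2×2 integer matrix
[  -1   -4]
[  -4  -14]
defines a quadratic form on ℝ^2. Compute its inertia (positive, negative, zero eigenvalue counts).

step 0: pivot -1 → sign −
step 1: pivot 2 → sign +
signature = (1, 1, 0)

Answer: (1, 1, 0)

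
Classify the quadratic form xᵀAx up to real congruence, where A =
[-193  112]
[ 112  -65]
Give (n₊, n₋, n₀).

step 0: pivot -193 → sign −
step 1: pivot -1/193 → sign −
signature = (0, 2, 0)

Answer: (0, 2, 0)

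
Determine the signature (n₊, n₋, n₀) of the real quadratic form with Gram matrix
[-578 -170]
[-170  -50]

Answer: (0, 1, 1)

Derivation:
step 0: pivot -578 → sign −
step 1: row/col 1 already zero → sign 0
signature = (0, 1, 1)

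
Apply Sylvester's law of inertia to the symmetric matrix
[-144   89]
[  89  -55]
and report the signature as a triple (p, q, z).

step 0: pivot -144 → sign −
step 1: pivot 1/144 → sign +
signature = (1, 1, 0)

Answer: (1, 1, 0)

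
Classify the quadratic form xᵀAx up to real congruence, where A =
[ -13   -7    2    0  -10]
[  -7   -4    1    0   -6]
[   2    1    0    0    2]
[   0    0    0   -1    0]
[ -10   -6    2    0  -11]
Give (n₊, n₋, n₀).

step 0: pivot -13 → sign −
step 1: pivot -3/13 → sign −
step 2: pivot 1/3 → sign +
step 3: pivot -1 → sign −
step 4: pivot -3 → sign −
signature = (1, 4, 0)

Answer: (1, 4, 0)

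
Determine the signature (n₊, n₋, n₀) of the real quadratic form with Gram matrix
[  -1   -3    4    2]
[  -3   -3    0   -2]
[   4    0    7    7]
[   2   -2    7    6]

Answer: (2, 2, 0)

Derivation:
step 0: pivot -1 → sign −
step 1: pivot 6 → sign +
step 2: pivot -1 → sign −
step 3: pivot 1/3 → sign +
signature = (2, 2, 0)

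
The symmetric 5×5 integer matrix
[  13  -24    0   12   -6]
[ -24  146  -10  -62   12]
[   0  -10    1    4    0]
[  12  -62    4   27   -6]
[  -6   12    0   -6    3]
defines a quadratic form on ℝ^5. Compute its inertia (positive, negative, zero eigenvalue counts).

step 0: pivot 13 → sign +
step 1: pivot 1322/13 → sign +
step 2: pivot 11/661 → sign +
step 3: pivot -1/11 → sign −
step 4: pivot 3 → sign +
signature = (4, 1, 0)

Answer: (4, 1, 0)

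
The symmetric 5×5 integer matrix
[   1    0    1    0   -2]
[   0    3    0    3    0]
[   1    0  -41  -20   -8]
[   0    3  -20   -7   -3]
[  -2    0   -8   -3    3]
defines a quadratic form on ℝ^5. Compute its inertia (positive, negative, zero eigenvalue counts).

Answer: (2, 3, 0)

Derivation:
step 0: pivot 1 → sign +
step 1: pivot 3 → sign +
step 2: pivot -42 → sign −
step 3: pivot -10/21 → sign −
step 4: pivot -1/10 → sign −
signature = (2, 3, 0)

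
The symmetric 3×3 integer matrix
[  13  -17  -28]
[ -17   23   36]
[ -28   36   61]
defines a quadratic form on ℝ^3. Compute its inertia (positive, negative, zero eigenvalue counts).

step 0: pivot 13 → sign +
step 1: pivot 10/13 → sign +
step 2: pivot 1/5 → sign +
signature = (3, 0, 0)

Answer: (3, 0, 0)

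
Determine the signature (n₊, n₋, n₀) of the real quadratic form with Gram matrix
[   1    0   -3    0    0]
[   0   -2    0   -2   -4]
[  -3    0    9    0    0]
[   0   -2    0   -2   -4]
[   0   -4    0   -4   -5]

Answer: (2, 1, 2)

Derivation:
step 0: pivot 1 → sign +
step 1: pivot -2 → sign −
step 2: pivot 3 → sign +
step 3: row/col 3 already zero → sign 0
step 4: row/col 4 already zero → sign 0
signature = (2, 1, 2)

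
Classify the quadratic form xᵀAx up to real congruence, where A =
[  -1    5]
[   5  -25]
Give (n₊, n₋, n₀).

Answer: (0, 1, 1)

Derivation:
step 0: pivot -1 → sign −
step 1: row/col 1 already zero → sign 0
signature = (0, 1, 1)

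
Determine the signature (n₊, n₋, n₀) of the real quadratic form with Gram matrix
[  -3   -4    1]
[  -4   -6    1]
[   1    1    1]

Answer: (1, 2, 0)

Derivation:
step 0: pivot -3 → sign −
step 1: pivot -2/3 → sign −
step 2: pivot 3/2 → sign +
signature = (1, 2, 0)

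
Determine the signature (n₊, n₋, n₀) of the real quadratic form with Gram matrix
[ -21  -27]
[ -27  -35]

Answer: (0, 2, 0)

Derivation:
step 0: pivot -21 → sign −
step 1: pivot -2/7 → sign −
signature = (0, 2, 0)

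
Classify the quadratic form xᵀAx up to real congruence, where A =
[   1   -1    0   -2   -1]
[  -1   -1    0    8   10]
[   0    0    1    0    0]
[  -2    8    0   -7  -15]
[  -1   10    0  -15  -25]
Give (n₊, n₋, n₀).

Answer: (4, 1, 0)

Derivation:
step 0: pivot 1 → sign +
step 1: pivot -2 → sign −
step 2: pivot 1 → sign +
step 3: pivot 7 → sign +
step 4: pivot 3/14 → sign +
signature = (4, 1, 0)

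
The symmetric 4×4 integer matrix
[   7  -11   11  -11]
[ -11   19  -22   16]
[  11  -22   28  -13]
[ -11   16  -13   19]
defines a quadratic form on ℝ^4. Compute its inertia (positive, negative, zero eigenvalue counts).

Answer: (3, 1, 0)

Derivation:
step 0: pivot 7 → sign +
step 1: pivot 12/7 → sign +
step 2: pivot -9/4 → sign −
step 3: pivot 1 → sign +
signature = (3, 1, 0)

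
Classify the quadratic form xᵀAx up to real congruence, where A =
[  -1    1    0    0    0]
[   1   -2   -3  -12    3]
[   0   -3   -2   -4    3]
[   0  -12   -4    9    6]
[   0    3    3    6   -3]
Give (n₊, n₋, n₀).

step 0: pivot -1 → sign −
step 1: pivot -1 → sign −
step 2: pivot 7 → sign +
step 3: pivot 47/7 → sign +
step 4: pivot -6/47 → sign −
signature = (2, 3, 0)

Answer: (2, 3, 0)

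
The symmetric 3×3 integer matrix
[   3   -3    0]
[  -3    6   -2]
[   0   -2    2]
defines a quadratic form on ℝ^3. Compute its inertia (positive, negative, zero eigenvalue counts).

step 0: pivot 3 → sign +
step 1: pivot 3 → sign +
step 2: pivot 2/3 → sign +
signature = (3, 0, 0)

Answer: (3, 0, 0)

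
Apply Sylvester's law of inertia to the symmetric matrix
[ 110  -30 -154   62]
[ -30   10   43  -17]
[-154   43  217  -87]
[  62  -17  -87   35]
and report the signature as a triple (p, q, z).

Answer: (4, 0, 0)

Derivation:
step 0: pivot 110 → sign +
step 1: pivot 20/11 → sign +
step 2: pivot 17/20 → sign +
step 3: pivot 2/85 → sign +
signature = (4, 0, 0)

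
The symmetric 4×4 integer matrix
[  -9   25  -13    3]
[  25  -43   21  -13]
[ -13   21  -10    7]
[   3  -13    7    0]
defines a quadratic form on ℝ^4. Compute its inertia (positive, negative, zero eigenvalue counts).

Answer: (3, 1, 0)

Derivation:
step 0: pivot -9 → sign −
step 1: pivot 238/9 → sign +
step 2: pivot 1/7 → sign +
step 3: pivot 3/17 → sign +
signature = (3, 1, 0)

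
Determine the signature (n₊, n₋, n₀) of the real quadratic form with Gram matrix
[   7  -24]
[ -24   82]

step 0: pivot 7 → sign +
step 1: pivot -2/7 → sign −
signature = (1, 1, 0)

Answer: (1, 1, 0)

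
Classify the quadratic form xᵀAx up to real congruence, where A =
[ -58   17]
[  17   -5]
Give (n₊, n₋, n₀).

step 0: pivot -58 → sign −
step 1: pivot -1/58 → sign −
signature = (0, 2, 0)

Answer: (0, 2, 0)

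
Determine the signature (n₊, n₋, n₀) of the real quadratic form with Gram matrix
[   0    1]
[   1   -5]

step 0: pivot -5 → sign −
step 1: pivot 1/5 → sign +
signature = (1, 1, 0)

Answer: (1, 1, 0)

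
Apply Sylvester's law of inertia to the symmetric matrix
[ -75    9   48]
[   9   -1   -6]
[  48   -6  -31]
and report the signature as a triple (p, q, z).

Answer: (1, 2, 0)

Derivation:
step 0: pivot -75 → sign −
step 1: pivot 2/25 → sign +
step 2: pivot -1 → sign −
signature = (1, 2, 0)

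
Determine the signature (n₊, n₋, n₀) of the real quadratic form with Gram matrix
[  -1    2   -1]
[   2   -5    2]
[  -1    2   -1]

step 0: pivot -1 → sign −
step 1: pivot -1 → sign −
step 2: row/col 2 already zero → sign 0
signature = (0, 2, 1)

Answer: (0, 2, 1)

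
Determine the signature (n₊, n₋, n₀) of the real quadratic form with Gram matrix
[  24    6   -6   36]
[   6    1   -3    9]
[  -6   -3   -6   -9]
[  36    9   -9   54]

Answer: (1, 2, 1)

Derivation:
step 0: pivot 24 → sign +
step 1: pivot -1/2 → sign −
step 2: pivot -3 → sign −
step 3: row/col 3 already zero → sign 0
signature = (1, 2, 1)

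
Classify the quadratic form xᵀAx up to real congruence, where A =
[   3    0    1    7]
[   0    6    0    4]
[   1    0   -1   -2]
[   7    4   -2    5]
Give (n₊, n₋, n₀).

step 0: pivot 3 → sign +
step 1: pivot 6 → sign +
step 2: pivot -4/3 → sign −
step 3: pivot 1/12 → sign +
signature = (3, 1, 0)

Answer: (3, 1, 0)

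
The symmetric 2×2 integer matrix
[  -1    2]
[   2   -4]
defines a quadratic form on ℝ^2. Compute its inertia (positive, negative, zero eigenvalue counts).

Answer: (0, 1, 1)

Derivation:
step 0: pivot -1 → sign −
step 1: row/col 1 already zero → sign 0
signature = (0, 1, 1)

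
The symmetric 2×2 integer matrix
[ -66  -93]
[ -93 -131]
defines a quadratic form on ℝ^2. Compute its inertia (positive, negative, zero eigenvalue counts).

step 0: pivot -66 → sign −
step 1: pivot 1/22 → sign +
signature = (1, 1, 0)

Answer: (1, 1, 0)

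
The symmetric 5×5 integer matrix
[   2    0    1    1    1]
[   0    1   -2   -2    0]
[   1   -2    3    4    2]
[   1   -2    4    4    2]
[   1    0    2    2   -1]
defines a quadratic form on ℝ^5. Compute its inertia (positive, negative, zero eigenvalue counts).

step 0: pivot 2 → sign +
step 1: pivot 1 → sign +
step 2: pivot -3/2 → sign −
step 3: pivot -1/3 → sign −
step 4: pivot 3 → sign +
signature = (3, 2, 0)

Answer: (3, 2, 0)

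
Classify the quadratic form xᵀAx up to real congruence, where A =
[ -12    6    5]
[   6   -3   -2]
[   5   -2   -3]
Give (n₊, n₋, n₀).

Answer: (1, 2, 0)

Derivation:
step 0: pivot -12 → sign −
step 1: pivot -11/12 → sign −
step 2: pivot 3/11 → sign +
signature = (1, 2, 0)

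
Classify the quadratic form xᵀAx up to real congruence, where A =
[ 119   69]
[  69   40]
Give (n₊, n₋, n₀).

step 0: pivot 119 → sign +
step 1: pivot -1/119 → sign −
signature = (1, 1, 0)

Answer: (1, 1, 0)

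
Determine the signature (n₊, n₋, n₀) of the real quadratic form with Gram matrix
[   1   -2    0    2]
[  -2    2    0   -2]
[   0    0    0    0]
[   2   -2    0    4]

Answer: (2, 1, 1)

Derivation:
step 0: pivot 1 → sign +
step 1: pivot -2 → sign −
step 2: pivot 2 → sign +
step 3: row/col 3 already zero → sign 0
signature = (2, 1, 1)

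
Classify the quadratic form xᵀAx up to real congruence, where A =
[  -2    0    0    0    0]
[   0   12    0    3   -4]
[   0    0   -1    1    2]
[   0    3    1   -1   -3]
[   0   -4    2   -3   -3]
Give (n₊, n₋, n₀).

Answer: (1, 4, 0)

Derivation:
step 0: pivot -2 → sign −
step 1: pivot 12 → sign +
step 2: pivot -1 → sign −
step 3: pivot -3/4 → sign −
step 4: pivot -1/3 → sign −
signature = (1, 4, 0)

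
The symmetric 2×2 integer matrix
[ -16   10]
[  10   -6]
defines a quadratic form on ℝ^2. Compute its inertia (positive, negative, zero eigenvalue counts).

step 0: pivot -16 → sign −
step 1: pivot 1/4 → sign +
signature = (1, 1, 0)

Answer: (1, 1, 0)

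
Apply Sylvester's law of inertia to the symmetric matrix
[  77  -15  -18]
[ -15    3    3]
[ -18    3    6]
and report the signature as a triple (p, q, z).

Answer: (2, 1, 0)

Derivation:
step 0: pivot 77 → sign +
step 1: pivot 6/77 → sign +
step 2: pivot -3/2 → sign −
signature = (2, 1, 0)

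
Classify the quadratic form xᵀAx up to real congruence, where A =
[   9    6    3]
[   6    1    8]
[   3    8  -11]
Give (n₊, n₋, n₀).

step 0: pivot 9 → sign +
step 1: pivot -3 → sign −
step 2: row/col 2 already zero → sign 0
signature = (1, 1, 1)

Answer: (1, 1, 1)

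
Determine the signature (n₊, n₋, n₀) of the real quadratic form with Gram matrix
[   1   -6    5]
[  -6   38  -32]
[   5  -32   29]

step 0: pivot 1 → sign +
step 1: pivot 2 → sign +
step 2: pivot 2 → sign +
signature = (3, 0, 0)

Answer: (3, 0, 0)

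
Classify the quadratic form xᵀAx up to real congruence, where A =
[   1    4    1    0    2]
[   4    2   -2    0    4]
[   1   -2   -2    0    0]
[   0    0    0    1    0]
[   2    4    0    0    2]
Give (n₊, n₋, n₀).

step 0: pivot 1 → sign +
step 1: pivot -14 → sign −
step 2: pivot -3/7 → sign −
step 3: pivot 1 → sign +
step 4: pivot -2/3 → sign −
signature = (2, 3, 0)

Answer: (2, 3, 0)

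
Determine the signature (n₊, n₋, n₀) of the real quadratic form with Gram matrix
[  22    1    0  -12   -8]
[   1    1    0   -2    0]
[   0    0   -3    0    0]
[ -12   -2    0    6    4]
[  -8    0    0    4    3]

Answer: (2, 3, 0)

Derivation:
step 0: pivot 22 → sign +
step 1: pivot 21/22 → sign +
step 2: pivot -3 → sign −
step 3: pivot -58/21 → sign −
step 4: pivot -1/29 → sign −
signature = (2, 3, 0)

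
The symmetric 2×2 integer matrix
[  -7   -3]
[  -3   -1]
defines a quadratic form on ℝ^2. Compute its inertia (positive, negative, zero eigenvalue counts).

step 0: pivot -7 → sign −
step 1: pivot 2/7 → sign +
signature = (1, 1, 0)

Answer: (1, 1, 0)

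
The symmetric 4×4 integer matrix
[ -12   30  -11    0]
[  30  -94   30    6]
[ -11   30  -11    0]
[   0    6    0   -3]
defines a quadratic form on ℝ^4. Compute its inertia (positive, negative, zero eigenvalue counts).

Answer: (0, 4, 0)

Derivation:
step 0: pivot -12 → sign −
step 1: pivot -19 → sign −
step 2: pivot -67/114 → sign −
step 3: pivot -3/67 → sign −
signature = (0, 4, 0)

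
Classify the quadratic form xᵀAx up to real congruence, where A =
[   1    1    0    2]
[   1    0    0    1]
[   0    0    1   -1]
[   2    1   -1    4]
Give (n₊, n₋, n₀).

Answer: (2, 1, 1)

Derivation:
step 0: pivot 1 → sign +
step 1: pivot -1 → sign −
step 2: pivot 1 → sign +
step 3: row/col 3 already zero → sign 0
signature = (2, 1, 1)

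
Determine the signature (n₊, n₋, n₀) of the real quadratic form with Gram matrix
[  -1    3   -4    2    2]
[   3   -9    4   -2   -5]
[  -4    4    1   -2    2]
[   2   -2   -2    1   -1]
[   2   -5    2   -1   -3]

Answer: (1, 4, 0)

Derivation:
step 0: pivot -1 → sign −
step 1: pivot 17 → sign +
step 2: pivot -64/17 → sign −
step 3: pivot -3/4 → sign −
step 4: pivot -3/16 → sign −
signature = (1, 4, 0)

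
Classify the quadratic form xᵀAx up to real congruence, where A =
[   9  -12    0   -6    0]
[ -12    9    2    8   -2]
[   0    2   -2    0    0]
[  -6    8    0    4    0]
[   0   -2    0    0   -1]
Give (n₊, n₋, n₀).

Answer: (1, 3, 1)

Derivation:
step 0: pivot 9 → sign +
step 1: pivot -7 → sign −
step 2: pivot -10/7 → sign −
step 3: pivot -1/5 → sign −
step 4: row/col 4 already zero → sign 0
signature = (1, 3, 1)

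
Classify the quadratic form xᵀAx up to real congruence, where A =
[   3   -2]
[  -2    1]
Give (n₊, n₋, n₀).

step 0: pivot 3 → sign +
step 1: pivot -1/3 → sign −
signature = (1, 1, 0)

Answer: (1, 1, 0)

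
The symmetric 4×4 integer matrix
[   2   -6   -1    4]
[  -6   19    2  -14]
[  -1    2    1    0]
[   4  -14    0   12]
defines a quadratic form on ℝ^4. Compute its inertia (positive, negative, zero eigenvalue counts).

step 0: pivot 2 → sign +
step 1: pivot 1 → sign +
step 2: pivot -1/2 → sign −
step 3: row/col 3 already zero → sign 0
signature = (2, 1, 1)

Answer: (2, 1, 1)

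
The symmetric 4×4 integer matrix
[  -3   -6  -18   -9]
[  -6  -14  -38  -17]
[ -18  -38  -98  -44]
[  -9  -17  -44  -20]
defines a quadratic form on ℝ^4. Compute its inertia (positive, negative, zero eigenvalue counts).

Answer: (2, 2, 0)

Derivation:
step 0: pivot -3 → sign −
step 1: pivot -2 → sign −
step 2: pivot 12 → sign +
step 3: pivot 3/4 → sign +
signature = (2, 2, 0)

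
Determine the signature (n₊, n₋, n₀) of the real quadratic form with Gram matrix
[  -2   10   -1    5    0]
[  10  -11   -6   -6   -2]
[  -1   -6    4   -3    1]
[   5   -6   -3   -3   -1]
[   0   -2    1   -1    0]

step 0: pivot -2 → sign −
step 1: pivot 39 → sign +
step 2: pivot 109/78 → sign +
step 3: pivot 25/109 → sign +
step 4: pivot -6/25 → sign −
signature = (3, 2, 0)

Answer: (3, 2, 0)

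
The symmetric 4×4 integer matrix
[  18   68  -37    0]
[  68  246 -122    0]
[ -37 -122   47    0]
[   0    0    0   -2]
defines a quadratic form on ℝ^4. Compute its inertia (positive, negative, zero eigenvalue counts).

step 0: pivot 18 → sign +
step 1: pivot -98/9 → sign −
step 2: pivot -3/98 → sign −
step 3: pivot -2 → sign −
signature = (1, 3, 0)

Answer: (1, 3, 0)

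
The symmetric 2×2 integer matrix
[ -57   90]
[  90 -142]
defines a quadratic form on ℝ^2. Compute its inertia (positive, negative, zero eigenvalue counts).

Answer: (1, 1, 0)

Derivation:
step 0: pivot -57 → sign −
step 1: pivot 2/19 → sign +
signature = (1, 1, 0)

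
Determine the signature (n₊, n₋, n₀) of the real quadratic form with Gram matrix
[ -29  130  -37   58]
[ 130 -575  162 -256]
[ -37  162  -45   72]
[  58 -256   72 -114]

step 0: pivot -29 → sign −
step 1: pivot 225/29 → sign +
step 2: pivot 64/225 → sign +
step 3: pivot -1/16 → sign −
signature = (2, 2, 0)

Answer: (2, 2, 0)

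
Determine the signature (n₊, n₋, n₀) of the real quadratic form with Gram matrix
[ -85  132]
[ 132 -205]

Answer: (0, 2, 0)

Derivation:
step 0: pivot -85 → sign −
step 1: pivot -1/85 → sign −
signature = (0, 2, 0)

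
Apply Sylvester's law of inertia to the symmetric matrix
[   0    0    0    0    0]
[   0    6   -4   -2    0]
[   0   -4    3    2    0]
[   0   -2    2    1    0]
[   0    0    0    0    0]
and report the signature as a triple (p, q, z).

Answer: (2, 1, 2)

Derivation:
step 0: pivot 6 → sign +
step 1: pivot 1/3 → sign +
step 2: pivot -1 → sign −
step 3: row/col 3 already zero → sign 0
step 4: row/col 4 already zero → sign 0
signature = (2, 1, 2)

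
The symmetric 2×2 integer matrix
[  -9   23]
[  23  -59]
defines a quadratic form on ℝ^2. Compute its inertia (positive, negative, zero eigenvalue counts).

Answer: (0, 2, 0)

Derivation:
step 0: pivot -9 → sign −
step 1: pivot -2/9 → sign −
signature = (0, 2, 0)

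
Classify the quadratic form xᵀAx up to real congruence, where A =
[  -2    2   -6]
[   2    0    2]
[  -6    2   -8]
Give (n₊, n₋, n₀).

step 0: pivot -2 → sign −
step 1: pivot 2 → sign +
step 2: pivot 2 → sign +
signature = (2, 1, 0)

Answer: (2, 1, 0)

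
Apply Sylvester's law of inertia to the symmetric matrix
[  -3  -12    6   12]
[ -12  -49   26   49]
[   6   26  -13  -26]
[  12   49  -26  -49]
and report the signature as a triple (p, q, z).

step 0: pivot -3 → sign −
step 1: pivot -1 → sign −
step 2: pivot 3 → sign +
step 3: row/col 3 already zero → sign 0
signature = (1, 2, 1)

Answer: (1, 2, 1)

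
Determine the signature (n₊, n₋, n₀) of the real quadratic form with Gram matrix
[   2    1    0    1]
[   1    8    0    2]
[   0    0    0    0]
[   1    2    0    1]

step 0: pivot 2 → sign +
step 1: pivot 15/2 → sign +
step 2: pivot 1/5 → sign +
step 3: row/col 3 already zero → sign 0
signature = (3, 0, 1)

Answer: (3, 0, 1)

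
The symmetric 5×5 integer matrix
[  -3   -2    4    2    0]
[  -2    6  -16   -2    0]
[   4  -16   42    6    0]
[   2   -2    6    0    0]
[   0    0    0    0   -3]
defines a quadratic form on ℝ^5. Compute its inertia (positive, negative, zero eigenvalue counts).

step 0: pivot -3 → sign −
step 1: pivot 22/3 → sign +
step 2: pivot -2/11 → sign −
step 3: pivot -3 → sign −
step 4: row/col 4 already zero → sign 0
signature = (1, 3, 1)

Answer: (1, 3, 1)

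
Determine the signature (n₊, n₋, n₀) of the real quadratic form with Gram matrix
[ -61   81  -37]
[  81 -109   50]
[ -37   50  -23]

step 0: pivot -61 → sign −
step 1: pivot -88/61 → sign −
step 2: pivot -3/88 → sign −
signature = (0, 3, 0)

Answer: (0, 3, 0)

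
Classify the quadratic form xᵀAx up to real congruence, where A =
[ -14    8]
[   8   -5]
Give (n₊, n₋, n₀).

step 0: pivot -14 → sign −
step 1: pivot -3/7 → sign −
signature = (0, 2, 0)

Answer: (0, 2, 0)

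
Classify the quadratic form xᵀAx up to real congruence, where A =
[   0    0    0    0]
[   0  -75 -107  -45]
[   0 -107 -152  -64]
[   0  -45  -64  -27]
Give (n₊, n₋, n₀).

step 0: pivot -75 → sign −
step 1: pivot 49/75 → sign +
step 2: pivot -3/49 → sign −
step 3: row/col 3 already zero → sign 0
signature = (1, 2, 1)

Answer: (1, 2, 1)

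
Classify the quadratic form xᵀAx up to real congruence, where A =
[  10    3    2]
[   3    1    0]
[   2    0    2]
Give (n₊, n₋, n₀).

Answer: (2, 1, 0)

Derivation:
step 0: pivot 10 → sign +
step 1: pivot 1/10 → sign +
step 2: pivot -2 → sign −
signature = (2, 1, 0)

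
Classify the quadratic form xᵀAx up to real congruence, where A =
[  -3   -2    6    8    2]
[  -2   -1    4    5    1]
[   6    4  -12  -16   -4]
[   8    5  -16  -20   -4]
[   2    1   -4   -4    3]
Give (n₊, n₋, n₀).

step 0: pivot -3 → sign −
step 1: pivot 1/3 → sign +
step 2: pivot 1 → sign +
step 3: pivot 3 → sign +
step 4: row/col 4 already zero → sign 0
signature = (3, 1, 1)

Answer: (3, 1, 1)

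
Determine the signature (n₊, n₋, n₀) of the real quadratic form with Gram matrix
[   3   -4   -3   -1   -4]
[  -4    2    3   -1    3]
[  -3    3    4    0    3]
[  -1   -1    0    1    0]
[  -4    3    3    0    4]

Answer: (4, 1, 0)

Derivation:
step 0: pivot 3 → sign +
step 1: pivot -10/3 → sign −
step 2: pivot 13/10 → sign +
step 3: pivot 29/13 → sign +
step 4: pivot 6/29 → sign +
signature = (4, 1, 0)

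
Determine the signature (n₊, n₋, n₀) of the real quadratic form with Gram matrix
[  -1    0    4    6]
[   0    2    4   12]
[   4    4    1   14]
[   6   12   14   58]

Answer: (3, 1, 0)

Derivation:
step 0: pivot -1 → sign −
step 1: pivot 2 → sign +
step 2: pivot 9 → sign +
step 3: pivot 2/9 → sign +
signature = (3, 1, 0)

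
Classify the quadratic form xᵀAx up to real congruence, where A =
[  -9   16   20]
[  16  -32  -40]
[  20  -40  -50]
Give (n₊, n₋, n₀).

Answer: (0, 2, 1)

Derivation:
step 0: pivot -9 → sign −
step 1: pivot -32/9 → sign −
step 2: row/col 2 already zero → sign 0
signature = (0, 2, 1)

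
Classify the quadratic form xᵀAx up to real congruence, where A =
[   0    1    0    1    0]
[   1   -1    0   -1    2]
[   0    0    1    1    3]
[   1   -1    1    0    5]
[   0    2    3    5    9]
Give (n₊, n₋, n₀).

Answer: (2, 1, 2)

Derivation:
step 0: pivot -1 → sign −
step 1: pivot 1 → sign +
step 2: pivot 1 → sign +
step 3: row/col 3 already zero → sign 0
step 4: row/col 4 already zero → sign 0
signature = (2, 1, 2)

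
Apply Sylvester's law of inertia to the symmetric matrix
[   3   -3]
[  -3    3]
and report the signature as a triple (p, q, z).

Answer: (1, 0, 1)

Derivation:
step 0: pivot 3 → sign +
step 1: row/col 1 already zero → sign 0
signature = (1, 0, 1)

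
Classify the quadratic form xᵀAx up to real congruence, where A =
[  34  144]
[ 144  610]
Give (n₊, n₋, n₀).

step 0: pivot 34 → sign +
step 1: pivot 2/17 → sign +
signature = (2, 0, 0)

Answer: (2, 0, 0)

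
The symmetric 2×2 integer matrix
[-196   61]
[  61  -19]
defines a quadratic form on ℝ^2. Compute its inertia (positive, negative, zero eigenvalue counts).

step 0: pivot -196 → sign −
step 1: pivot -3/196 → sign −
signature = (0, 2, 0)

Answer: (0, 2, 0)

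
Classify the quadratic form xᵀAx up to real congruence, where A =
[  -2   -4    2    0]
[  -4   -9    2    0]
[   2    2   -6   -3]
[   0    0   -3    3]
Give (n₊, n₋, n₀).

Answer: (1, 3, 0)

Derivation:
step 0: pivot -2 → sign −
step 1: pivot -1 → sign −
step 2: pivot 3 → sign +
step 3: pivot -3 → sign −
signature = (1, 3, 0)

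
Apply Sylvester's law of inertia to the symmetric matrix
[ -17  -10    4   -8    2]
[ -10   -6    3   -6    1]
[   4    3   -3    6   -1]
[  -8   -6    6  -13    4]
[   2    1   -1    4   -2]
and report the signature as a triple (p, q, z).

step 0: pivot -17 → sign −
step 1: pivot -2/17 → sign −
step 2: pivot 3/2 → sign +
step 3: pivot -1 → sign −
step 4: pivot 1 → sign +
signature = (2, 3, 0)

Answer: (2, 3, 0)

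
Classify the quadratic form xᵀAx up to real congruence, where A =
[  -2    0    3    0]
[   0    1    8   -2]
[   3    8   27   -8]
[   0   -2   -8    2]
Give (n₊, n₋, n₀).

Answer: (1, 3, 0)

Derivation:
step 0: pivot -2 → sign −
step 1: pivot 1 → sign +
step 2: pivot -65/2 → sign −
step 3: pivot -2/65 → sign −
signature = (1, 3, 0)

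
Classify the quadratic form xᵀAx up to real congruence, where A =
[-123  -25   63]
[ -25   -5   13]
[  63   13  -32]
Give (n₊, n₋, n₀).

Answer: (1, 2, 0)

Derivation:
step 0: pivot -123 → sign −
step 1: pivot 10/123 → sign +
step 2: pivot -1/5 → sign −
signature = (1, 2, 0)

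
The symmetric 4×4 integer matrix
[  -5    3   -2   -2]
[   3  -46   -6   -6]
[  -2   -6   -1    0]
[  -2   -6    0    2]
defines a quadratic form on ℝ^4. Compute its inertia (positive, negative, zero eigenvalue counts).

Answer: (1, 3, 0)

Derivation:
step 0: pivot -5 → sign −
step 1: pivot -221/5 → sign −
step 2: pivot 215/221 → sign +
step 3: pivot -6/215 → sign −
signature = (1, 3, 0)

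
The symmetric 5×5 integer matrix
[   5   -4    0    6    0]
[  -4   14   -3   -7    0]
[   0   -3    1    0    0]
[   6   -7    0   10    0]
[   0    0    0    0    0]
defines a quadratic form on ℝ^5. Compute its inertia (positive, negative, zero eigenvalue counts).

Answer: (4, 0, 1)

Derivation:
step 0: pivot 5 → sign +
step 1: pivot 54/5 → sign +
step 2: pivot 1/6 → sign +
step 3: pivot 1/9 → sign +
step 4: row/col 4 already zero → sign 0
signature = (4, 0, 1)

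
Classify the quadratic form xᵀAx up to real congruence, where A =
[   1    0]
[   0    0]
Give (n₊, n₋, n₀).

step 0: pivot 1 → sign +
step 1: row/col 1 already zero → sign 0
signature = (1, 0, 1)

Answer: (1, 0, 1)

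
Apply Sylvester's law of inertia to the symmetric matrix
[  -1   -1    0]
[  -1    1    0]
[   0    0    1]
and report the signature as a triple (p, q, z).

step 0: pivot -1 → sign −
step 1: pivot 2 → sign +
step 2: pivot 1 → sign +
signature = (2, 1, 0)

Answer: (2, 1, 0)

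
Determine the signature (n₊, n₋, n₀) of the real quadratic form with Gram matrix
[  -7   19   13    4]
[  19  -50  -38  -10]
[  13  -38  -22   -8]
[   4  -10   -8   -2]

Answer: (2, 2, 0)

Derivation:
step 0: pivot -7 → sign −
step 1: pivot 11/7 → sign +
step 2: pivot -28/11 → sign −
step 3: pivot 1/7 → sign +
signature = (2, 2, 0)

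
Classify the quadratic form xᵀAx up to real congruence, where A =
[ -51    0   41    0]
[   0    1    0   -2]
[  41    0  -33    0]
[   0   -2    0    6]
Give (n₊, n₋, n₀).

Answer: (2, 2, 0)

Derivation:
step 0: pivot -51 → sign −
step 1: pivot 1 → sign +
step 2: pivot -2/51 → sign −
step 3: pivot 2 → sign +
signature = (2, 2, 0)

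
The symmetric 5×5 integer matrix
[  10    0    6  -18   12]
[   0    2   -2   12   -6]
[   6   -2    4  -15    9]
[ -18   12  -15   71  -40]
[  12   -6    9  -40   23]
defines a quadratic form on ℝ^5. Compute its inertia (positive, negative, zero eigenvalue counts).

Answer: (3, 2, 0)

Derivation:
step 0: pivot 10 → sign +
step 1: pivot 2 → sign +
step 2: pivot -8/5 → sign −
step 3: pivot 37/8 → sign +
step 4: pivot -6/37 → sign −
signature = (3, 2, 0)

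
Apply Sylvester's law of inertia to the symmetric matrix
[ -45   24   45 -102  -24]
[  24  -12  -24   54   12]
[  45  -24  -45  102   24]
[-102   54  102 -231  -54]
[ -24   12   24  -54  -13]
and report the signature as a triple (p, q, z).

Answer: (1, 2, 2)

Derivation:
step 0: pivot -45 → sign −
step 1: pivot 4/5 → sign +
step 2: pivot -1 → sign −
step 3: row/col 3 already zero → sign 0
step 4: row/col 4 already zero → sign 0
signature = (1, 2, 2)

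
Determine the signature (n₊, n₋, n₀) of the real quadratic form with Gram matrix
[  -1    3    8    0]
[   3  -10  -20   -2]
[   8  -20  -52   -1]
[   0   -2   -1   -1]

Answer: (2, 2, 0)

Derivation:
step 0: pivot -1 → sign −
step 1: pivot -1 → sign −
step 2: pivot 28 → sign +
step 3: pivot 3/28 → sign +
signature = (2, 2, 0)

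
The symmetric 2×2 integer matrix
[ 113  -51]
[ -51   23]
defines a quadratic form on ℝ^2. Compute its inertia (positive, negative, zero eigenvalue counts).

step 0: pivot 113 → sign +
step 1: pivot -2/113 → sign −
signature = (1, 1, 0)

Answer: (1, 1, 0)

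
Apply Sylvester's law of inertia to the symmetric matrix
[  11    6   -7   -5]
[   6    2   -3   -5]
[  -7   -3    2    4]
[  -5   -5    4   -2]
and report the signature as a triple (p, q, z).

Answer: (1, 2, 1)

Derivation:
step 0: pivot 11 → sign +
step 1: pivot -14/11 → sign −
step 2: pivot -27/14 → sign −
step 3: row/col 3 already zero → sign 0
signature = (1, 2, 1)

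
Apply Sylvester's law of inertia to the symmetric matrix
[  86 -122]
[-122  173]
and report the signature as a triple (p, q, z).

step 0: pivot 86 → sign +
step 1: pivot -3/43 → sign −
signature = (1, 1, 0)

Answer: (1, 1, 0)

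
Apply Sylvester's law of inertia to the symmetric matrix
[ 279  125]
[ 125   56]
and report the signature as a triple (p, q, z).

Answer: (1, 1, 0)

Derivation:
step 0: pivot 279 → sign +
step 1: pivot -1/279 → sign −
signature = (1, 1, 0)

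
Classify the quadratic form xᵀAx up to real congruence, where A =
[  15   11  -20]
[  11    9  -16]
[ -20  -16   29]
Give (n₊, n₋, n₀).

Answer: (3, 0, 0)

Derivation:
step 0: pivot 15 → sign +
step 1: pivot 14/15 → sign +
step 2: pivot 3/7 → sign +
signature = (3, 0, 0)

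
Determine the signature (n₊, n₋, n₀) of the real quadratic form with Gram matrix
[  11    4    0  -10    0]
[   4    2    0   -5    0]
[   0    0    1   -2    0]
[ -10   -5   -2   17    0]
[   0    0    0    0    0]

Answer: (4, 0, 1)

Derivation:
step 0: pivot 11 → sign +
step 1: pivot 6/11 → sign +
step 2: pivot 1 → sign +
step 3: pivot 1/2 → sign +
step 4: row/col 4 already zero → sign 0
signature = (4, 0, 1)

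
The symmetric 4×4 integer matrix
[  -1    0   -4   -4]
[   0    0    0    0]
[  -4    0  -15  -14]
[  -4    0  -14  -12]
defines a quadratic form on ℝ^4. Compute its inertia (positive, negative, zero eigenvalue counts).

Answer: (1, 1, 2)

Derivation:
step 0: pivot -1 → sign −
step 1: pivot 1 → sign +
step 2: row/col 2 already zero → sign 0
step 3: row/col 3 already zero → sign 0
signature = (1, 1, 2)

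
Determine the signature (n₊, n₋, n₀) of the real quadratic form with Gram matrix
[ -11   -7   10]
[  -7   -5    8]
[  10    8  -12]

Answer: (1, 2, 0)

Derivation:
step 0: pivot -11 → sign −
step 1: pivot -6/11 → sign −
step 2: pivot 2 → sign +
signature = (1, 2, 0)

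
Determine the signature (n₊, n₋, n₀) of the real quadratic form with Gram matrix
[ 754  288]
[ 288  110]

step 0: pivot 754 → sign +
step 1: pivot -2/377 → sign −
signature = (1, 1, 0)

Answer: (1, 1, 0)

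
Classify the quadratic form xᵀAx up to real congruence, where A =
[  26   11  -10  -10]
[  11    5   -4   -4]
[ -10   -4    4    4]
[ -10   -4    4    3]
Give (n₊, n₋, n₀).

Answer: (2, 1, 1)

Derivation:
step 0: pivot 26 → sign +
step 1: pivot 9/26 → sign +
step 2: pivot -1 → sign −
step 3: row/col 3 already zero → sign 0
signature = (2, 1, 1)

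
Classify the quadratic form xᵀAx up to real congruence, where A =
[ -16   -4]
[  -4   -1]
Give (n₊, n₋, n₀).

Answer: (0, 1, 1)

Derivation:
step 0: pivot -16 → sign −
step 1: row/col 1 already zero → sign 0
signature = (0, 1, 1)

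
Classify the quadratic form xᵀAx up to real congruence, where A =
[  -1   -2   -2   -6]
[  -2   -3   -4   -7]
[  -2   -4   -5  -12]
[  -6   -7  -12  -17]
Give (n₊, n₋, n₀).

Answer: (1, 3, 0)

Derivation:
step 0: pivot -1 → sign −
step 1: pivot 1 → sign +
step 2: pivot -1 → sign −
step 3: pivot -6 → sign −
signature = (1, 3, 0)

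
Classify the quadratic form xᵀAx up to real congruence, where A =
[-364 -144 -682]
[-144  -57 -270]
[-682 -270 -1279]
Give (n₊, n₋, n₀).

Answer: (0, 2, 1)

Derivation:
step 0: pivot -364 → sign −
step 1: pivot -3/91 → sign −
step 2: row/col 2 already zero → sign 0
signature = (0, 2, 1)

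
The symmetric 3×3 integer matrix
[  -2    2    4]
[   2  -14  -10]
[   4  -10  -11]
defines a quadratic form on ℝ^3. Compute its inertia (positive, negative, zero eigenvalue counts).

Answer: (0, 2, 1)

Derivation:
step 0: pivot -2 → sign −
step 1: pivot -12 → sign −
step 2: row/col 2 already zero → sign 0
signature = (0, 2, 1)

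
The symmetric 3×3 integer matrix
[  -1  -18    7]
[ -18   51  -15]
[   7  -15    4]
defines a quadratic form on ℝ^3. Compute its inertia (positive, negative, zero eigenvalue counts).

step 0: pivot -1 → sign −
step 1: pivot 375 → sign +
step 2: pivot -2/125 → sign −
signature = (1, 2, 0)

Answer: (1, 2, 0)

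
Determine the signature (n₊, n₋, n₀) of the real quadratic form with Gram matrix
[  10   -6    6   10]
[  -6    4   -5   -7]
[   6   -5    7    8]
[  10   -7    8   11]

step 0: pivot 10 → sign +
step 1: pivot 2/5 → sign +
step 2: pivot -3/2 → sign −
step 3: row/col 3 already zero → sign 0
signature = (2, 1, 1)

Answer: (2, 1, 1)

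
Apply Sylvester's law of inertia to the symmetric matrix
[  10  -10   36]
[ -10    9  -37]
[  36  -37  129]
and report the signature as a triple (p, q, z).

step 0: pivot 10 → sign +
step 1: pivot -1 → sign −
step 2: pivot 2/5 → sign +
signature = (2, 1, 0)

Answer: (2, 1, 0)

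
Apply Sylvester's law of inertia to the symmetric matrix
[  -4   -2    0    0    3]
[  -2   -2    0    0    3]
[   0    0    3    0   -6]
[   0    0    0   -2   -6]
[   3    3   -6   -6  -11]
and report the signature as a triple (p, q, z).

Answer: (1, 4, 0)

Derivation:
step 0: pivot -4 → sign −
step 1: pivot -1 → sign −
step 2: pivot 3 → sign +
step 3: pivot -2 → sign −
step 4: pivot -1/2 → sign −
signature = (1, 4, 0)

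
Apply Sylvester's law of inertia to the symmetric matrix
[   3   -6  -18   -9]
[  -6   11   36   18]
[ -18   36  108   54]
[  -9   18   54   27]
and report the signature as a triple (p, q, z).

Answer: (1, 1, 2)

Derivation:
step 0: pivot 3 → sign +
step 1: pivot -1 → sign −
step 2: row/col 2 already zero → sign 0
step 3: row/col 3 already zero → sign 0
signature = (1, 1, 2)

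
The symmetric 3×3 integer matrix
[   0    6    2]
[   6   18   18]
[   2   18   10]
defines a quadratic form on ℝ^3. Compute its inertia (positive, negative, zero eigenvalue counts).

step 0: pivot 18 → sign +
step 1: pivot -2 → sign −
step 2: row/col 2 already zero → sign 0
signature = (1, 1, 1)

Answer: (1, 1, 1)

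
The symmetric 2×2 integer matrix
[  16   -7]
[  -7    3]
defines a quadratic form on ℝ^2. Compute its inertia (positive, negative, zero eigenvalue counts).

Answer: (1, 1, 0)

Derivation:
step 0: pivot 16 → sign +
step 1: pivot -1/16 → sign −
signature = (1, 1, 0)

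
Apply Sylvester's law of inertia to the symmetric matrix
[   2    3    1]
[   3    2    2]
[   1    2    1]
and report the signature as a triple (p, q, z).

step 0: pivot 2 → sign +
step 1: pivot -5/2 → sign −
step 2: pivot 3/5 → sign +
signature = (2, 1, 0)

Answer: (2, 1, 0)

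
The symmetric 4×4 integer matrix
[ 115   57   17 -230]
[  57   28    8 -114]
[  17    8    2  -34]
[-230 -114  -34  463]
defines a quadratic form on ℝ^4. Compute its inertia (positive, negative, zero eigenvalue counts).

step 0: pivot 115 → sign +
step 1: pivot -29/115 → sign −
step 2: pivot 6/29 → sign +
step 3: pivot 3 → sign +
signature = (3, 1, 0)

Answer: (3, 1, 0)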